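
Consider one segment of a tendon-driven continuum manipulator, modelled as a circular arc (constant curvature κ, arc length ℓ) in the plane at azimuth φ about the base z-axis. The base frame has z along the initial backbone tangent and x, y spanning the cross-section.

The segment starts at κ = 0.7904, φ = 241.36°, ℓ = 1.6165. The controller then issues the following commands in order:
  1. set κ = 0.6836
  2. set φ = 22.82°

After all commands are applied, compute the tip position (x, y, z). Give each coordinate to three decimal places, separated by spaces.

0.743 0.313 1.307

initial: κ=0.7904, φ=241.36°, ℓ=1.6165
cmd 1: set κ=0.6836 → (κ,φ,ℓ)=(0.6836,241.36°,1.6165) → tip=(-0.3863,-0.7073,1.3070)
cmd 2: set φ=22.82° → (κ,φ,ℓ)=(0.6836,22.82°,1.6165) → tip=(0.7428,0.3126,1.3070)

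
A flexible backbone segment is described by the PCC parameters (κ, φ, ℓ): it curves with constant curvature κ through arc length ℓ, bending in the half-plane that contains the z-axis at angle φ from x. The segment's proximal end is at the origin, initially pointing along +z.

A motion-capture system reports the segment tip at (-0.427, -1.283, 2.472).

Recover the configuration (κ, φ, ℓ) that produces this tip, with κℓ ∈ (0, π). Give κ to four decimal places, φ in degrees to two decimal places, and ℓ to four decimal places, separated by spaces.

0.3406 251.59 2.9388

ρ = √(x²+y²) = √(-0.427² + -1.283²) = 1.35219
φ = atan2(y, x) mod 360° = atan2(-1.283, -0.427) = 251.5918°
|p|² = ρ² + z² = 1.35219² + 2.472² = 7.93920
κ = 2ρ / |p|² = 2×1.35219 / 7.93920 = 0.34064
θ = 2·atan2(ρ, z) = 2·atan2(1.35219, 2.472) = 1.00108 rad
ℓ = θ/κ = 1.00108/0.34064 = 2.93885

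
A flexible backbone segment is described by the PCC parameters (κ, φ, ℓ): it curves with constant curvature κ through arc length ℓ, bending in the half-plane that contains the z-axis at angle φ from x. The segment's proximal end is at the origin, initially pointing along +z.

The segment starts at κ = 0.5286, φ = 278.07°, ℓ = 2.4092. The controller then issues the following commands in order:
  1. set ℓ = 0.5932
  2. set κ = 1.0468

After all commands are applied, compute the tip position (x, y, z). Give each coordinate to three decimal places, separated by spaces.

0.025 -0.177 0.556

initial: κ=0.5286, φ=278.07°, ℓ=2.4092
cmd 1: set ℓ=0.5932 → (κ,φ,ℓ)=(0.5286,278.07°,0.5932) → tip=(0.0129,-0.0913,0.5835)
cmd 2: set κ=1.0468 → (κ,φ,ℓ)=(1.0468,278.07°,0.5932) → tip=(0.0250,-0.1766,0.5558)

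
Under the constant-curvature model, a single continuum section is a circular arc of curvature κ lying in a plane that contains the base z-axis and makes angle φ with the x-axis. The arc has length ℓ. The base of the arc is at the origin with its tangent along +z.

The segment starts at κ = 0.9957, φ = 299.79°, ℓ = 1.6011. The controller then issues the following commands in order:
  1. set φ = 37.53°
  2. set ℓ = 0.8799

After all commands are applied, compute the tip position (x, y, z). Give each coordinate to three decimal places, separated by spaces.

initial: κ=0.9957, φ=299.79°, ℓ=1.6011
cmd 1: set φ=37.53° → (κ,φ,ℓ)=(0.9957,37.53°,1.6011) → tip=(0.8151,0.6261,1.0040)
cmd 2: set ℓ=0.8799 → (κ,φ,ℓ)=(0.9957,37.53°,0.8799) → tip=(0.2866,0.2202,0.7716)

0.287 0.220 0.772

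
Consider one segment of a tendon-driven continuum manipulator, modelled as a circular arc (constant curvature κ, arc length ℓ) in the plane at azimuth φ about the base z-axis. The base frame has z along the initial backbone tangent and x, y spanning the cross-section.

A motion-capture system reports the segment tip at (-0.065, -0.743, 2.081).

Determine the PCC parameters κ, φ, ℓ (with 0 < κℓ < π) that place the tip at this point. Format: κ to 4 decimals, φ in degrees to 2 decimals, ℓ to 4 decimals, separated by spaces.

0.3052 265.00 2.2549

ρ = √(x²+y²) = √(-0.065² + -0.743²) = 0.74584
φ = atan2(y, x) mod 360° = atan2(-0.743, -0.065) = 265.0003°
|p|² = ρ² + z² = 0.74584² + 2.081² = 4.88683
κ = 2ρ / |p|² = 2×0.74584 / 4.88683 = 0.30524
θ = 2·atan2(ρ, z) = 2·atan2(0.74584, 2.081) = 0.68828 rad
ℓ = θ/κ = 0.68828/0.30524 = 2.25486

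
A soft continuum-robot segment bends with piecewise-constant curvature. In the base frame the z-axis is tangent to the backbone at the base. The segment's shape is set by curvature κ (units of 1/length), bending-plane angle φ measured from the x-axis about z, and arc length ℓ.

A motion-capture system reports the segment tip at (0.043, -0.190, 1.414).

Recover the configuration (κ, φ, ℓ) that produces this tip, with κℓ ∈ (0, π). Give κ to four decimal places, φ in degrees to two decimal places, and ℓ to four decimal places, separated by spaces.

ρ = √(x²+y²) = √(0.043² + -0.190²) = 0.19481
φ = atan2(y, x) mod 360° = atan2(-0.190, 0.043) = 282.7521°
|p|² = ρ² + z² = 0.19481² + 1.414² = 2.03734
κ = 2ρ / |p|² = 2×0.19481 / 2.03734 = 0.19123
θ = 2·atan2(ρ, z) = 2·atan2(0.19481, 1.414) = 0.27381 rad
ℓ = θ/κ = 0.27381/0.19123 = 1.43182

0.1912 282.75 1.4318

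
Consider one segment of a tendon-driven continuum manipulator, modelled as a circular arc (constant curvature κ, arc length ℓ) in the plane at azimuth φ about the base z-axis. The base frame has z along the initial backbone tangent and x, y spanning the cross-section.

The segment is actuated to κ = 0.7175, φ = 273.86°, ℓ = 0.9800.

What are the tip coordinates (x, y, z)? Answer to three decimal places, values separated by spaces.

θ = κ·ℓ = 0.7175 × 0.9800 = 0.70315 rad
ρ = (1 − cos θ)/κ = (1 − 0.76281)/0.7175 = 0.33058
z = sin θ / κ = 0.64662/0.7175 = 0.90122
x = ρ cos φ = 0.33058 × cos(273.86°) = 0.02225
y = ρ sin φ = 0.33058 × sin(273.86°) = -0.32983

0.022 -0.330 0.901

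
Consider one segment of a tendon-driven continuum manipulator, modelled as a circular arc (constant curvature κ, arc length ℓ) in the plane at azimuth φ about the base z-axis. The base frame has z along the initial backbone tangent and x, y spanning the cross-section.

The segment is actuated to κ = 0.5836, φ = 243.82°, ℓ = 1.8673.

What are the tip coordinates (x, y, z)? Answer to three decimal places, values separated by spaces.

-0.406 -0.826 1.519

θ = κ·ℓ = 0.5836 × 1.8673 = 1.08976 rad
ρ = (1 − cos θ)/κ = (1 − 0.46270)/0.5836 = 0.92066
z = sin θ / κ = 0.88651/0.5836 = 1.51904
x = ρ cos φ = 0.92066 × cos(243.82°) = -0.40619
y = ρ sin φ = 0.92066 × sin(243.82°) = -0.82621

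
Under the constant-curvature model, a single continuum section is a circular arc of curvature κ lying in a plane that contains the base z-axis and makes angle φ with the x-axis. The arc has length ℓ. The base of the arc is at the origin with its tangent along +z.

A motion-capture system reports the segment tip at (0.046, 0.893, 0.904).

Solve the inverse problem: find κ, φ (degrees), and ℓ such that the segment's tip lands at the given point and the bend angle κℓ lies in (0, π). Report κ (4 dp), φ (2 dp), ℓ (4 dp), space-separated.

1.1061 87.05 1.4102

ρ = √(x²+y²) = √(0.046² + 0.893²) = 0.89418
φ = atan2(y, x) mod 360° = atan2(0.893, 0.046) = 87.0512°
|p|² = ρ² + z² = 0.89418² + 0.904² = 1.61678
κ = 2ρ / |p|² = 2×0.89418 / 1.61678 = 1.10613
θ = 2·atan2(ρ, z) = 2·atan2(0.89418, 0.904) = 1.55988 rad
ℓ = θ/κ = 1.55988/1.10613 = 1.41021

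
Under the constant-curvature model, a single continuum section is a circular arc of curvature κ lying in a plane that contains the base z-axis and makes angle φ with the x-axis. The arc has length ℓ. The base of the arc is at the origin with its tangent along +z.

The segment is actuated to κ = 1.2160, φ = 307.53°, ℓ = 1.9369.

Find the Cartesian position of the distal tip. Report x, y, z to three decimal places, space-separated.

θ = κ·ℓ = 1.2160 × 1.9369 = 2.35527 rad
ρ = (1 − cos θ)/κ = (1 − -0.70645)/1.2160 = 1.40333
z = sin θ / κ = 0.70776/1.2160 = 0.58204
x = ρ cos φ = 1.40333 × cos(307.53°) = 0.85488
y = ρ sin φ = 1.40333 × sin(307.53°) = -1.11289

0.855 -1.113 0.582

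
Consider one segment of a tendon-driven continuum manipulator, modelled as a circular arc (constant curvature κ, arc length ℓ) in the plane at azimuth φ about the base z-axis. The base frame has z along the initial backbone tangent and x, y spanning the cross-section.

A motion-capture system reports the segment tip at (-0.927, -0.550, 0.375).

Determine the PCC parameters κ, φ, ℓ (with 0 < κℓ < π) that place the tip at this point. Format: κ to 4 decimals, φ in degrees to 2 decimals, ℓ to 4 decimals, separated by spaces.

1.6552 210.68 1.4935

ρ = √(x²+y²) = √(-0.927² + -0.550²) = 1.07788
φ = atan2(y, x) mod 360° = atan2(-0.550, -0.927) = 210.6812°
|p|² = ρ² + z² = 1.07788² + 0.375² = 1.30245
κ = 2ρ / |p|² = 2×1.07788 / 1.30245 = 1.65516
θ = 2·atan2(ρ, z) = 2·atan2(1.07788, 0.375) = 2.47198 rad
ℓ = θ/κ = 2.47198/1.65516 = 1.49350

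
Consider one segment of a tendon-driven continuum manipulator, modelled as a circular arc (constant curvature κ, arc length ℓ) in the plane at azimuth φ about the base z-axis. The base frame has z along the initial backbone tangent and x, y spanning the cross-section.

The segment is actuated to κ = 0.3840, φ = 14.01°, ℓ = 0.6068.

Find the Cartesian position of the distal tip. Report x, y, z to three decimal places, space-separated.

0.068 0.017 0.601

θ = κ·ℓ = 0.3840 × 0.6068 = 0.23301 rad
ρ = (1 − cos θ)/κ = (1 − 0.97298)/0.3840 = 0.07038
z = sin θ / κ = 0.23091/0.3840 = 0.60132
x = ρ cos φ = 0.07038 × cos(14.01°) = 0.06828
y = ρ sin φ = 0.07038 × sin(14.01°) = 0.01704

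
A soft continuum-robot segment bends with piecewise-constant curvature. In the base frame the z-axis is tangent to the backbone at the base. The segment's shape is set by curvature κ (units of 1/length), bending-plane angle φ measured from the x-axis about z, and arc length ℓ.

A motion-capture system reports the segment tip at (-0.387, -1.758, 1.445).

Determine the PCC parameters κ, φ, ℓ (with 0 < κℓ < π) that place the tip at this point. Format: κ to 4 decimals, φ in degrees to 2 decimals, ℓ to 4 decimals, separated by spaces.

0.6757 257.59 2.6474

ρ = √(x²+y²) = √(-0.387² + -1.758²) = 1.80009
φ = atan2(y, x) mod 360° = atan2(-1.758, -0.387) = 257.5851°
|p|² = ρ² + z² = 1.80009² + 1.445² = 5.32836
κ = 2ρ / |p|² = 2×1.80009 / 5.32836 = 0.67566
θ = 2·atan2(ρ, z) = 2·atan2(1.80009, 1.445) = 1.78878 rad
ℓ = θ/κ = 1.78878/0.67566 = 2.64743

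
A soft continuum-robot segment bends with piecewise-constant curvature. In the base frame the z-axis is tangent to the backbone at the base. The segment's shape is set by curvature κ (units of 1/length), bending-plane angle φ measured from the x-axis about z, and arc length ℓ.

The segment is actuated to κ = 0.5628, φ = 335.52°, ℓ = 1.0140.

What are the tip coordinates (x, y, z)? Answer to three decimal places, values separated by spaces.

0.256 -0.117 0.960

θ = κ·ℓ = 0.5628 × 1.0140 = 0.57068 rad
ρ = (1 − cos θ)/κ = (1 − 0.84153)/0.5628 = 0.28157
z = sin θ / κ = 0.54020/0.5628 = 0.95985
x = ρ cos φ = 0.28157 × cos(335.52°) = 0.25626
y = ρ sin φ = 0.28157 × sin(335.52°) = -0.11667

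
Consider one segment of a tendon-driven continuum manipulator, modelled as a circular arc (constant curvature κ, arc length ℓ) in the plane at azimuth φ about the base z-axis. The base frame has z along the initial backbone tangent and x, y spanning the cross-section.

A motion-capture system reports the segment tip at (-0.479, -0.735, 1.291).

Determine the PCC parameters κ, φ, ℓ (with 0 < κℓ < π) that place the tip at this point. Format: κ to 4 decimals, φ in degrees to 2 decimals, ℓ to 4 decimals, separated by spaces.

0.7202 236.91 1.6576

ρ = √(x²+y²) = √(-0.479² + -0.735²) = 0.87731
φ = atan2(y, x) mod 360° = atan2(-0.735, -0.479) = 236.9077°
|p|² = ρ² + z² = 0.87731² + 1.291² = 2.43635
κ = 2ρ / |p|² = 2×0.87731 / 2.43635 = 0.72018
θ = 2·atan2(ρ, z) = 2·atan2(0.87731, 1.291) = 1.19375 rad
ℓ = θ/κ = 1.19375/0.72018 = 1.65756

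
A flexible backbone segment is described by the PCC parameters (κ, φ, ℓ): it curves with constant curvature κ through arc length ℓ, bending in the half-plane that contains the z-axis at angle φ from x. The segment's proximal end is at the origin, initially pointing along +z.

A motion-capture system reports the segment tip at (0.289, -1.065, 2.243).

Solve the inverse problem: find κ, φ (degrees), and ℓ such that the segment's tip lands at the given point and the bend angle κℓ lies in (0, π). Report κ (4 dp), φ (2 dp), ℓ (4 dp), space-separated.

ρ = √(x²+y²) = √(0.289² + -1.065²) = 1.10352
φ = atan2(y, x) mod 360° = atan2(-1.065, 0.289) = 285.1823°
|p|² = ρ² + z² = 1.10352² + 2.243² = 6.24879
κ = 2ρ / |p|² = 2×1.10352 / 6.24879 = 0.35319
θ = 2·atan2(ρ, z) = 2·atan2(1.10352, 2.243) = 0.91443 rad
ℓ = θ/κ = 0.91443/0.35319 = 2.58902

0.3532 285.18 2.5890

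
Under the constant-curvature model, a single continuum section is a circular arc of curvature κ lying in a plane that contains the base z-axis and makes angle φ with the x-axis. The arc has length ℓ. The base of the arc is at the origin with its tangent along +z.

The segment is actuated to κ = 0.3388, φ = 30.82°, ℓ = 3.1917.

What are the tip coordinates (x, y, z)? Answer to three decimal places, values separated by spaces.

1.343 0.801 2.605

θ = κ·ℓ = 0.3388 × 3.1917 = 1.08135 rad
ρ = (1 − cos θ)/κ = (1 − 0.47014)/0.3388 = 1.56393
z = sin θ / κ = 0.88259/0.3388 = 2.60505
x = ρ cos φ = 1.56393 × cos(30.82°) = 1.34308
y = ρ sin φ = 1.56393 × sin(30.82°) = 0.80127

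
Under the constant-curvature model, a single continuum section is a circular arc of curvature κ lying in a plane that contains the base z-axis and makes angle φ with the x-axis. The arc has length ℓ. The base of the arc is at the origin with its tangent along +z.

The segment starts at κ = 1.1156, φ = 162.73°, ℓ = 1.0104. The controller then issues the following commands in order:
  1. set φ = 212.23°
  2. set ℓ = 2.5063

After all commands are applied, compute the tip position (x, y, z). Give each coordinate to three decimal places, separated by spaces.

initial: κ=1.1156, φ=162.73°, ℓ=1.0104
cmd 1: set φ=212.23° → (κ,φ,ℓ)=(1.1156,212.23°,1.0104) → tip=(-0.4328,-0.2729,0.8096)
cmd 2: set ℓ=2.5063 → (κ,φ,ℓ)=(1.1156,212.23°,2.5063) → tip=(-1.4717,-0.9279,0.3036)

-1.472 -0.928 0.304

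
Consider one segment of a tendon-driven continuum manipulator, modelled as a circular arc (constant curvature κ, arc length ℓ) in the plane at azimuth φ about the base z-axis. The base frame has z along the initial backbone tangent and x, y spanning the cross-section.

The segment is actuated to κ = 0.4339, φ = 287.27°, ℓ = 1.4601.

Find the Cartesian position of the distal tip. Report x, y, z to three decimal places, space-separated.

θ = κ·ℓ = 0.4339 × 1.4601 = 0.63354 rad
ρ = (1 − cos θ)/κ = (1 − 0.80594)/0.4339 = 0.44725
z = sin θ / κ = 0.59200/0.4339 = 1.36437
x = ρ cos φ = 0.44725 × cos(287.27°) = 0.13278
y = ρ sin φ = 0.44725 × sin(287.27°) = -0.42709

0.133 -0.427 1.364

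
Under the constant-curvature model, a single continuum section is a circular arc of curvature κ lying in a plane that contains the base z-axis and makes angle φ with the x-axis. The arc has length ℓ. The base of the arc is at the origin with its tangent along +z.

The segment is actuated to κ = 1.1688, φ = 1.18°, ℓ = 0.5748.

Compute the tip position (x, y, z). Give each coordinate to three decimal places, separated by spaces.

θ = κ·ℓ = 1.1688 × 0.5748 = 0.67183 rad
ρ = (1 − cos θ)/κ = (1 − 0.78269)/1.1688 = 0.18593
z = sin θ / κ = 0.62242/1.1688 = 0.53253
x = ρ cos φ = 0.18593 × cos(1.18°) = 0.18589
y = ρ sin φ = 0.18593 × sin(1.18°) = 0.00383

0.186 0.004 0.533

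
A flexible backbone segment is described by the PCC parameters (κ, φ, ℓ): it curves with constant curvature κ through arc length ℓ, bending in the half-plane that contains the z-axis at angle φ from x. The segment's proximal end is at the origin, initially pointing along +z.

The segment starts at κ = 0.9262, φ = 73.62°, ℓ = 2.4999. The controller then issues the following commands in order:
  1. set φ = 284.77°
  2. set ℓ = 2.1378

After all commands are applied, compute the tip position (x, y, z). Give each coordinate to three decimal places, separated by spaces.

initial: κ=0.9262, φ=73.62°, ℓ=2.4999
cmd 1: set φ=284.77° → (κ,φ,ℓ)=(0.9262,284.77°,2.4999) → tip=(0.4618,-1.7515,0.7939)
cmd 2: set ℓ=2.1378 → (κ,φ,ℓ)=(0.9262,284.77°,2.1378) → tip=(0.3848,-1.4594,0.9905)

0.385 -1.459 0.991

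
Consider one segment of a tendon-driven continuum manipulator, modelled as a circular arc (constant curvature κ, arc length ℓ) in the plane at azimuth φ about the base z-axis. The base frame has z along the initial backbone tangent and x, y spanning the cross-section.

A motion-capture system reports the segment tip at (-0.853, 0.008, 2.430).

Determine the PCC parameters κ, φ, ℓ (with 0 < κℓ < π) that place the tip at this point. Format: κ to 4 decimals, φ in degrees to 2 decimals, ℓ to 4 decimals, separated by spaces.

0.2572 179.46 2.6250

ρ = √(x²+y²) = √(-0.853² + 0.008²) = 0.85304
φ = atan2(y, x) mod 360° = atan2(0.008, -0.853) = 179.4627°
|p|² = ρ² + z² = 0.85304² + 2.430² = 6.63257
κ = 2ρ / |p|² = 2×0.85304 / 6.63257 = 0.25723
θ = 2·atan2(ρ, z) = 2·atan2(0.85304, 2.430) = 0.67521 rad
ℓ = θ/κ = 0.67521/0.25723 = 2.62496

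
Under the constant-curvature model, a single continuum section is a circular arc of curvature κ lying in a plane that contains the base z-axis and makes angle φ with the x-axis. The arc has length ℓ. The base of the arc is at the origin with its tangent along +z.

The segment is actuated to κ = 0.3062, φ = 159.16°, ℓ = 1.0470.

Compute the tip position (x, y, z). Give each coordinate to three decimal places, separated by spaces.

θ = κ·ℓ = 0.3062 × 1.0470 = 0.32059 rad
ρ = (1 − cos θ)/κ = (1 − 0.94905)/0.3062 = 0.16640
z = sin θ / κ = 0.31513/0.3062 = 1.02916
x = ρ cos φ = 0.16640 × cos(159.16°) = -0.15551
y = ρ sin φ = 0.16640 × sin(159.16°) = 0.05920

-0.156 0.059 1.029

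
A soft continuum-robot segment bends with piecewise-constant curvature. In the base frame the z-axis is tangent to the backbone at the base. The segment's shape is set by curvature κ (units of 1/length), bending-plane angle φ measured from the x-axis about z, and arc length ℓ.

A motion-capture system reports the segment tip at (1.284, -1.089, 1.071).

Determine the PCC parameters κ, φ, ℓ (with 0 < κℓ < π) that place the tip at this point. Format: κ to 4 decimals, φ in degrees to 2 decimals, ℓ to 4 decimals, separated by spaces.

ρ = √(x²+y²) = √(1.284² + -1.089²) = 1.68362
φ = atan2(y, x) mod 360° = atan2(-1.089, 1.284) = 319.6977°
|p|² = ρ² + z² = 1.68362² + 1.071² = 3.98162
κ = 2ρ / |p|² = 2×1.68362 / 3.98162 = 0.84570
θ = 2·atan2(ρ, z) = 2·atan2(1.68362, 1.071) = 2.00847 rad
ℓ = θ/κ = 2.00847/0.84570 = 2.37493

0.8457 319.70 2.3749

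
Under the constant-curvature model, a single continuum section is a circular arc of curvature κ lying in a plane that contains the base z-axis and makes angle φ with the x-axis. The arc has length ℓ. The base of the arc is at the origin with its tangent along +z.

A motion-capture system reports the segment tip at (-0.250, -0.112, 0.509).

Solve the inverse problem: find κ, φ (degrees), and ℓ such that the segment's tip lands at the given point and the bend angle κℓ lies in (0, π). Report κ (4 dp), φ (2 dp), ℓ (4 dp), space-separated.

1.6398 204.13 0.6022

ρ = √(x²+y²) = √(-0.250² + -0.112²) = 0.27394
φ = atan2(y, x) mod 360° = atan2(-0.112, -0.250) = 204.1324°
|p|² = ρ² + z² = 0.27394² + 0.509² = 0.33413
κ = 2ρ / |p|² = 2×0.27394 / 0.33413 = 1.63976
θ = 2·atan2(ρ, z) = 2·atan2(0.27394, 0.509) = 0.98747 rad
ℓ = θ/κ = 0.98747/1.63976 = 0.60221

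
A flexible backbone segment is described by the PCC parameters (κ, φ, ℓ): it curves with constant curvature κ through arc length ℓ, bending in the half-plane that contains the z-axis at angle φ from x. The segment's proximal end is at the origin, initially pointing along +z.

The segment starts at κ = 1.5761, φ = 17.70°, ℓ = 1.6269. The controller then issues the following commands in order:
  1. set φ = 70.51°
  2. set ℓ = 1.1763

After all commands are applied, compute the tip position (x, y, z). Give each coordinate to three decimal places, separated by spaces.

initial: κ=1.5761, φ=17.70°, ℓ=1.6269
cmd 1: set φ=70.51° → (κ,φ,ℓ)=(1.5761,70.51°,1.6269) → tip=(0.3891,1.0993,0.3463)
cmd 2: set ℓ=1.1763 → (κ,φ,ℓ)=(1.5761,70.51°,1.1763) → tip=(0.2708,0.7652,0.6092)

0.271 0.765 0.609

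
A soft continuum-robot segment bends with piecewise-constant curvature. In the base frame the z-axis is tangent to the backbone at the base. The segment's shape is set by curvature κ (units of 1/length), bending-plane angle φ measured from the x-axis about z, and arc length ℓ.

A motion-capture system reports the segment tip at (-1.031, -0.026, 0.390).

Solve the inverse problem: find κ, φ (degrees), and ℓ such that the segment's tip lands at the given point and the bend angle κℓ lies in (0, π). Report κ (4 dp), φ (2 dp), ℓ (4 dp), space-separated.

ρ = √(x²+y²) = √(-1.031² + -0.026²) = 1.03133
φ = atan2(y, x) mod 360° = atan2(-0.026, -1.031) = 181.4446°
|p|² = ρ² + z² = 1.03133² + 0.390² = 1.21574
κ = 2ρ / |p|² = 2×1.03133 / 1.21574 = 1.69663
θ = 2·atan2(ρ, z) = 2·atan2(1.03133, 0.390) = 2.41853 rad
ℓ = θ/κ = 2.41853/1.69663 = 1.42549

1.6966 181.44 1.4255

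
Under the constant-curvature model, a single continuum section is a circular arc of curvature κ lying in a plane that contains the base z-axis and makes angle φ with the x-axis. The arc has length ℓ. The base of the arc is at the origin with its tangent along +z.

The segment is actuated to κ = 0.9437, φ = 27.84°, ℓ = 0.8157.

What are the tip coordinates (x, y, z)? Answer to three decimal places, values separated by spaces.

θ = κ·ℓ = 0.9437 × 0.8157 = 0.76978 rad
ρ = (1 − cos θ)/κ = (1 − 0.71807)/0.9437 = 0.29875
z = sin θ / κ = 0.69597/0.9437 = 0.73750
x = ρ cos φ = 0.29875 × cos(27.84°) = 0.26417
y = ρ sin φ = 0.29875 × sin(27.84°) = 0.13952

0.264 0.140 0.737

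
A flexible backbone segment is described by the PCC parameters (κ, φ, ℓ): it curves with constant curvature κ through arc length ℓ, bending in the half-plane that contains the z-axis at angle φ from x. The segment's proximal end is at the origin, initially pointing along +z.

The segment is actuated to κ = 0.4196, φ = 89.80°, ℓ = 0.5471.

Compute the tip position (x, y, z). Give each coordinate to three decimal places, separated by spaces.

θ = κ·ℓ = 0.4196 × 0.5471 = 0.22956 rad
ρ = (1 − cos θ)/κ = (1 − 0.97377)/0.4196 = 0.06252
z = sin θ / κ = 0.22755/0.4196 = 0.54231
x = ρ cos φ = 0.06252 × cos(89.80°) = 0.00022
y = ρ sin φ = 0.06252 × sin(89.80°) = 0.06252

0.000 0.063 0.542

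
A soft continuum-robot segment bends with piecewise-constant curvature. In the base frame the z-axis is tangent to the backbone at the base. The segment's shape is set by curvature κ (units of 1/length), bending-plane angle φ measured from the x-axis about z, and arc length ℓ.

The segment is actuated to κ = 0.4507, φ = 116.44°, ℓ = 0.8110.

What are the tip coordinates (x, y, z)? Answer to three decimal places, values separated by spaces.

θ = κ·ℓ = 0.4507 × 0.8110 = 0.36552 rad
ρ = (1 − cos θ)/κ = (1 − 0.93394)/0.4507 = 0.14657
z = sin θ / κ = 0.35743/0.4507 = 0.79306
x = ρ cos φ = 0.14657 × cos(116.44°) = -0.06526
y = ρ sin φ = 0.14657 × sin(116.44°) = 0.13124

-0.065 0.131 0.793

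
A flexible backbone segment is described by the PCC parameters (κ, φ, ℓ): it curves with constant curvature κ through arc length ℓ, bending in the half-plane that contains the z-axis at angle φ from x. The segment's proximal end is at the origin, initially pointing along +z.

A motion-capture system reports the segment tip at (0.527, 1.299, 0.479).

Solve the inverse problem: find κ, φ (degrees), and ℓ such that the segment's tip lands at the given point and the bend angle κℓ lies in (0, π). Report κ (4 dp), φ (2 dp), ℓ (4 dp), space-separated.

ρ = √(x²+y²) = √(0.527² + 1.299²) = 1.40183
φ = atan2(y, x) mod 360° = atan2(1.299, 0.527) = 67.9178°
|p|² = ρ² + z² = 1.40183² + 0.479² = 2.19457
κ = 2ρ / |p|² = 2×1.40183 / 2.19457 = 1.27754
θ = 2·atan2(ρ, z) = 2·atan2(1.40183, 0.479) = 2.48308 rad
ℓ = θ/κ = 2.48308/1.27754 = 1.94363

1.2775 67.92 1.9436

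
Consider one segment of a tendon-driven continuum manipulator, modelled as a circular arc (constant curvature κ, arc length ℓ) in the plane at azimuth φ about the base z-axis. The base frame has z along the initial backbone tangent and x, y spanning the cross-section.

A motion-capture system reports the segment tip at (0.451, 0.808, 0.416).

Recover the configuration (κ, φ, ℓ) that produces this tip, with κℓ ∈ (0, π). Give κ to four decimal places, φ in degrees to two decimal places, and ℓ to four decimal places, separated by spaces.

ρ = √(x²+y²) = √(0.451² + 0.808²) = 0.92535
φ = atan2(y, x) mod 360° = atan2(0.808, 0.451) = 60.8311°
|p|² = ρ² + z² = 0.92535² + 0.416² = 1.02932
κ = 2ρ / |p|² = 2×0.92535 / 1.02932 = 1.79797
θ = 2·atan2(ρ, z) = 2·atan2(0.92535, 0.416) = 2.29661 rad
ℓ = θ/κ = 2.29661/1.79797 = 1.27733

1.7980 60.83 1.2773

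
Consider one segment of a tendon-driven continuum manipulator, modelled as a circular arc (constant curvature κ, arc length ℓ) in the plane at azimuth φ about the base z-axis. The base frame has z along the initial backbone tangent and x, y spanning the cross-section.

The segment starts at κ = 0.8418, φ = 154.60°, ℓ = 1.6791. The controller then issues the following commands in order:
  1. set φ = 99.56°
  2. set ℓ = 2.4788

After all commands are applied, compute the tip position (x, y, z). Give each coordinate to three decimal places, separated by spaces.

-0.295 1.749 1.033

initial: κ=0.8418, φ=154.60°, ℓ=1.6791
cmd 1: set φ=99.56° → (κ,φ,ℓ)=(0.8418,99.56°,1.6791) → tip=(-0.1664,0.9879,1.1733)
cmd 2: set ℓ=2.4788 → (κ,φ,ℓ)=(0.8418,99.56°,2.4788) → tip=(-0.2946,1.7493,1.0333)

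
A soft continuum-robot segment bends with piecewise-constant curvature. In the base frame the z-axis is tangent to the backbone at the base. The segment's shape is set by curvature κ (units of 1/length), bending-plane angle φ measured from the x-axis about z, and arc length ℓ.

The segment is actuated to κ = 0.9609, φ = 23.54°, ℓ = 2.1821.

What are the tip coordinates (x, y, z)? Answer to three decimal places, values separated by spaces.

θ = κ·ℓ = 0.9609 × 2.1821 = 2.09678 rad
ρ = (1 − cos θ)/κ = (1 − -0.50206)/0.9609 = 1.56318
z = sin θ / κ = 0.86483/0.9609 = 0.90002
x = ρ cos φ = 1.56318 × cos(23.54°) = 1.43310
y = ρ sin φ = 1.56318 × sin(23.54°) = 0.62432

1.433 0.624 0.900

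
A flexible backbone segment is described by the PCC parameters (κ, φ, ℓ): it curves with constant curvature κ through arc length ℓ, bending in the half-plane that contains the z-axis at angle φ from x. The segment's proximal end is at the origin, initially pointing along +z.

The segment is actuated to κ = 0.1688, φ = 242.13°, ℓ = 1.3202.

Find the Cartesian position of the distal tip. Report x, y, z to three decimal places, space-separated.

θ = κ·ℓ = 0.1688 × 1.3202 = 0.22285 rad
ρ = (1 − cos θ)/κ = (1 − 0.97527)/0.1688 = 0.14650
z = sin θ / κ = 0.22101/0.1688 = 1.30930
x = ρ cos φ = 0.14650 × cos(242.13°) = -0.06848
y = ρ sin φ = 0.14650 × sin(242.13°) = -0.12950

-0.068 -0.130 1.309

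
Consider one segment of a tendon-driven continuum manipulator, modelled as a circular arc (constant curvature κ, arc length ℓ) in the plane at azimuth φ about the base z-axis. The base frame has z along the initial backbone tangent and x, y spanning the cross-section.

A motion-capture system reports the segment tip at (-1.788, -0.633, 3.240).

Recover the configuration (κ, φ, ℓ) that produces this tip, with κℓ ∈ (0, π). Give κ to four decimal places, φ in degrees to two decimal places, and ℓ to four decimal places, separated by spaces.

ρ = √(x²+y²) = √(-1.788² + -0.633²) = 1.89674
φ = atan2(y, x) mod 360° = atan2(-0.633, -1.788) = 199.4953°
|p|² = ρ² + z² = 1.89674² + 3.240² = 14.09523
κ = 2ρ / |p|² = 2×1.89674 / 14.09523 = 0.26913
θ = 2·atan2(ρ, z) = 2·atan2(1.89674, 3.240) = 1.05925 rad
ℓ = θ/κ = 1.05925/0.26913 = 3.93580

0.2691 199.50 3.9358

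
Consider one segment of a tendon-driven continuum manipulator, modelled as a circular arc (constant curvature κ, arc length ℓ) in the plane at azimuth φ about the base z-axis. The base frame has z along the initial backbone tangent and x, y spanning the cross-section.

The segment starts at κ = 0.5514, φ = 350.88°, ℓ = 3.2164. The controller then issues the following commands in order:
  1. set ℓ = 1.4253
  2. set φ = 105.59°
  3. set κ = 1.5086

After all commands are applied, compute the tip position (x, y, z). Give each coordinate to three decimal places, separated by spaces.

initial: κ=0.5514, φ=350.88°, ℓ=3.2164
cmd 1: set ℓ=1.4253 → (κ,φ,ℓ)=(0.5514,350.88°,1.4253) → tip=(0.5251,-0.0843,1.2830)
cmd 2: set φ=105.59° → (κ,φ,ℓ)=(0.5514,105.59°,1.4253) → tip=(-0.1429,0.5123,1.2830)
cmd 3: set κ=1.5086 → (κ,φ,ℓ)=(1.5086,105.59°,1.4253) → tip=(-0.2757,0.9881,0.5547)

-0.276 0.988 0.555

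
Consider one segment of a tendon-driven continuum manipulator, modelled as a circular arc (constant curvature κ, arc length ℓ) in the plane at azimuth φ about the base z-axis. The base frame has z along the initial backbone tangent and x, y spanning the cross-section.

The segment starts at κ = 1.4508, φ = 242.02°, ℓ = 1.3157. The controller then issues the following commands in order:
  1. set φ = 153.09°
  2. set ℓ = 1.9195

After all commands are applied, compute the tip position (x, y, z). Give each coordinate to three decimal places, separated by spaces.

-1.191 0.604 0.241

initial: κ=1.4508, φ=242.02°, ℓ=1.3157
cmd 1: set φ=153.09° → (κ,φ,ℓ)=(1.4508,153.09°,1.3157) → tip=(-0.8185,0.4154,0.6503)
cmd 2: set ℓ=1.9195 → (κ,φ,ℓ)=(1.4508,153.09°,1.9195) → tip=(-1.1906,0.6043,0.2407)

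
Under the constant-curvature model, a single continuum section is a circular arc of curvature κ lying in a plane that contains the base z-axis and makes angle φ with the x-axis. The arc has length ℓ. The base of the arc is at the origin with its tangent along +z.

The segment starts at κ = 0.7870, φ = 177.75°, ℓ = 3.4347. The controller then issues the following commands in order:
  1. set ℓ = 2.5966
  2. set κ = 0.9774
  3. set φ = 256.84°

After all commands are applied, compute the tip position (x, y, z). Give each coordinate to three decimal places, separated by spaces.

initial: κ=0.7870, φ=177.75°, ℓ=3.4347
cmd 1: set ℓ=2.5966 → (κ,φ,ℓ)=(0.7870,177.75°,2.5966) → tip=(-1.8478,0.0726,1.1313)
cmd 2: set κ=0.9774 → (κ,φ,ℓ)=(0.9774,177.75°,2.5966) → tip=(-1.8640,0.0732,0.5808)
cmd 3: set φ=256.84° → (κ,φ,ℓ)=(0.9774,256.84°,2.5966) → tip=(-0.4247,-1.8164,0.5808)

-0.425 -1.816 0.581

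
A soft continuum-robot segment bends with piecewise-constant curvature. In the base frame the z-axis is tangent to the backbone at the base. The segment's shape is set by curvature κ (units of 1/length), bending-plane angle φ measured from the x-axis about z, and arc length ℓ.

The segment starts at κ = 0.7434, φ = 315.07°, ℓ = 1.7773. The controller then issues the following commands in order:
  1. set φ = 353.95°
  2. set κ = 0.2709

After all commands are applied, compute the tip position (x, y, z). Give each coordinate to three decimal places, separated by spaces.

initial: κ=0.7434, φ=315.07°, ℓ=1.7773
cmd 1: set φ=353.95° → (κ,φ,ℓ)=(0.7434,353.95°,1.7773) → tip=(1.0073,-0.1068,1.3035)
cmd 2: set κ=0.2709 → (κ,φ,ℓ)=(0.2709,353.95°,1.7773) → tip=(0.4173,-0.0442,1.7094)

0.417 -0.044 1.709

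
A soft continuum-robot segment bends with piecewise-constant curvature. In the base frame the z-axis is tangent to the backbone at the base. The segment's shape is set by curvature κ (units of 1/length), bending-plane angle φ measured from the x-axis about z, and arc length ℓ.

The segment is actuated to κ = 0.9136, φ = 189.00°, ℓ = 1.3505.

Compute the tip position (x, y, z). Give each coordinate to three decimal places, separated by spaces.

-0.724 -0.115 1.033

θ = κ·ℓ = 0.9136 × 1.3505 = 1.23382 rad
ρ = (1 − cos θ)/κ = (1 − 0.33064)/0.9136 = 0.73266
z = sin θ / κ = 0.94376/0.9136 = 1.03301
x = ρ cos φ = 0.73266 × cos(189.00°) = -0.72364
y = ρ sin φ = 0.73266 × sin(189.00°) = -0.11461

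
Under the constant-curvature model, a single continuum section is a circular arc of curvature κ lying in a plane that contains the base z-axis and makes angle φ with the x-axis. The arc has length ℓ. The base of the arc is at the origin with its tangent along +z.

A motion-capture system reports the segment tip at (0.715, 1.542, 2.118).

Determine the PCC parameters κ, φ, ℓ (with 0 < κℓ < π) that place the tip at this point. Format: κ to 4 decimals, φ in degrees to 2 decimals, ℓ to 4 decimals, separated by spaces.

0.4609 65.12 2.9343

ρ = √(x²+y²) = √(0.715² + 1.542²) = 1.69970
φ = atan2(y, x) mod 360° = atan2(1.542, 0.715) = 65.1236°
|p|² = ρ² + z² = 1.69970² + 2.118² = 7.37491
κ = 2ρ / |p|² = 2×1.69970 / 7.37491 = 0.46094
θ = 2·atan2(ρ, z) = 2·atan2(1.69970, 2.118) = 1.35253 rad
ℓ = θ/κ = 1.35253/0.46094 = 2.93428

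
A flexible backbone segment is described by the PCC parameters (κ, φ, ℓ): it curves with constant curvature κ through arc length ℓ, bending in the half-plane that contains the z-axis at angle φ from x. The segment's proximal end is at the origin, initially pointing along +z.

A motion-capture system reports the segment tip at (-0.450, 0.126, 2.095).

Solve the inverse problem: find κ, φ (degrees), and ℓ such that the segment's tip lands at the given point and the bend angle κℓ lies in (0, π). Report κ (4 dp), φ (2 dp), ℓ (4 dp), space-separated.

ρ = √(x²+y²) = √(-0.450² + 0.126²) = 0.46731
φ = atan2(y, x) mod 360° = atan2(0.126, -0.450) = 164.3578°
|p|² = ρ² + z² = 0.46731² + 2.095² = 4.60740
κ = 2ρ / |p|² = 2×0.46731 / 4.60740 = 0.20285
θ = 2·atan2(ρ, z) = 2·atan2(0.46731, 2.095) = 0.43893 rad
ℓ = θ/κ = 0.43893/0.20285 = 2.16381

0.2029 164.36 2.1638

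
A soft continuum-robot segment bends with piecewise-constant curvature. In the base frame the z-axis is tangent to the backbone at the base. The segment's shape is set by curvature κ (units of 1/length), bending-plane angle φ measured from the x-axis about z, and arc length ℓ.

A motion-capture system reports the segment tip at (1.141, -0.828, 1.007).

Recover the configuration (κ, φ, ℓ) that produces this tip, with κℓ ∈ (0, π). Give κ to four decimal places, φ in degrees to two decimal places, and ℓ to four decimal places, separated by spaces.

0.9394 324.03 2.0238

ρ = √(x²+y²) = √(1.141² + -0.828²) = 1.40977
φ = atan2(y, x) mod 360° = atan2(-0.828, 1.141) = 324.0324°
|p|² = ρ² + z² = 1.40977² + 1.007² = 3.00151
κ = 2ρ / |p|² = 2×1.40977 / 3.00151 = 0.93938
θ = 2·atan2(ρ, z) = 2·atan2(1.40977, 1.007) = 1.90108 rad
ℓ = θ/κ = 1.90108/0.93938 = 2.02377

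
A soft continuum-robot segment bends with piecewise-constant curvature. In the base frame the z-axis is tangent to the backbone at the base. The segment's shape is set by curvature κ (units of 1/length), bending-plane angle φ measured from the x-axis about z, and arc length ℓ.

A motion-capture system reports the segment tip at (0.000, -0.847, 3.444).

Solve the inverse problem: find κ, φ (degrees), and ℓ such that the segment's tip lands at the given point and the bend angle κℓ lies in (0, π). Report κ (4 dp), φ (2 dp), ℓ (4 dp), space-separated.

ρ = √(x²+y²) = √(0.000² + -0.847²) = 0.84700
φ = atan2(y, x) mod 360° = atan2(-0.847, 0.000) = 270.0000°
|p|² = ρ² + z² = 0.84700² + 3.444² = 12.57855
κ = 2ρ / |p|² = 2×0.84700 / 12.57855 = 0.13467
θ = 2·atan2(ρ, z) = 2·atan2(0.84700, 3.444) = 0.48230 rad
ℓ = θ/κ = 0.48230/0.13467 = 3.58123

0.1347 270.00 3.5812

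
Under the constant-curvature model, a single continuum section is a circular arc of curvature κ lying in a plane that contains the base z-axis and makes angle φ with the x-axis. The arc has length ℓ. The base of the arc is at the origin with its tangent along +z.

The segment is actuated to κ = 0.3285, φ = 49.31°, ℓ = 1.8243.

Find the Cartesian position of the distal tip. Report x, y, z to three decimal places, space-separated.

θ = κ·ℓ = 0.3285 × 1.8243 = 0.59928 rad
ρ = (1 − cos θ)/κ = (1 − 0.82574)/0.3285 = 0.53047
z = sin θ / κ = 0.56405/0.3285 = 1.71705
x = ρ cos φ = 0.53047 × cos(49.31°) = 0.34585
y = ρ sin φ = 0.53047 × sin(49.31°) = 0.40223

0.346 0.402 1.717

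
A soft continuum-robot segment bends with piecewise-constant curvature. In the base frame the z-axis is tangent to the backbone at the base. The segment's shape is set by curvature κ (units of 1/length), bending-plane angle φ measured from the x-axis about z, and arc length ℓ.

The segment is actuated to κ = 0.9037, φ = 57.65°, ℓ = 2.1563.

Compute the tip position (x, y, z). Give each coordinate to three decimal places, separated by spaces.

0.811 1.280 1.029

θ = κ·ℓ = 0.9037 × 2.1563 = 1.94865 rad
ρ = (1 − cos θ)/κ = (1 − -0.36892)/0.9037 = 1.51480
z = sin θ / κ = 0.92946/0.9037 = 1.02850
x = ρ cos φ = 1.51480 × cos(57.65°) = 0.81055
y = ρ sin φ = 1.51480 × sin(57.65°) = 1.27970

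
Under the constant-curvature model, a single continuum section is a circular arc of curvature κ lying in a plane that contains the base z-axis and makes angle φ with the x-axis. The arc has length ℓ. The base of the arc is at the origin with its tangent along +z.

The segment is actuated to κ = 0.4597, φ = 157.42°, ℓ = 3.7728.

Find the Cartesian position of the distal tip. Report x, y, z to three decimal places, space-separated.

-2.336 0.971 2.146

θ = κ·ℓ = 0.4597 × 3.7728 = 1.73436 rad
ρ = (1 − cos θ)/κ = (1 − -0.16283)/0.4597 = 2.52954
z = sin θ / κ = 0.98665/0.4597 = 2.14630
x = ρ cos φ = 2.52954 × cos(157.42°) = -2.33564
y = ρ sin φ = 2.52954 × sin(157.42°) = 0.97128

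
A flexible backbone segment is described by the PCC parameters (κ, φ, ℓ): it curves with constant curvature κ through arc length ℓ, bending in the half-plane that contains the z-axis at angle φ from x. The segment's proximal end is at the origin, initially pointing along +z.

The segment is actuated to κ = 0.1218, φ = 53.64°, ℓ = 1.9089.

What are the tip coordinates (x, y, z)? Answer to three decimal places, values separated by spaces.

0.131 0.178 1.892

θ = κ·ℓ = 0.1218 × 1.9089 = 0.23250 rad
ρ = (1 − cos θ)/κ = (1 − 0.97309)/0.1218 = 0.22092
z = sin θ / κ = 0.23041/0.1218 = 1.89175
x = ρ cos φ = 0.22092 × cos(53.64°) = 0.13097
y = ρ sin φ = 0.22092 × sin(53.64°) = 0.17791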